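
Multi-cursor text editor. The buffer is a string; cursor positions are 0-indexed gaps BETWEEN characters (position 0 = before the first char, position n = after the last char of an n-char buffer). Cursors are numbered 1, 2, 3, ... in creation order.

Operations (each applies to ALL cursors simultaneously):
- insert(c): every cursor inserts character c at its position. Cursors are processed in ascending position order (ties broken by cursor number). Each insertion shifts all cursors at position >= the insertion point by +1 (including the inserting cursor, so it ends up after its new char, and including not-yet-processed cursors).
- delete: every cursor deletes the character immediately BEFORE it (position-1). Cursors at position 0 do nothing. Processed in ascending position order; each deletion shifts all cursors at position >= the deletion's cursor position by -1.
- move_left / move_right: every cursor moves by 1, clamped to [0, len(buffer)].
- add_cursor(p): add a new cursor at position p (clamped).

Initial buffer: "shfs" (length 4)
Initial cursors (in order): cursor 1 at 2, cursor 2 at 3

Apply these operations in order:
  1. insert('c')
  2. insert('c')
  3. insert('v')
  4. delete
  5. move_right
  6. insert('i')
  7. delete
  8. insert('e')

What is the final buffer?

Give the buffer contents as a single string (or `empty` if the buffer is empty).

Answer: shccfeccse

Derivation:
After op 1 (insert('c')): buffer="shcfcs" (len 6), cursors c1@3 c2@5, authorship ..1.2.
After op 2 (insert('c')): buffer="shccfccs" (len 8), cursors c1@4 c2@7, authorship ..11.22.
After op 3 (insert('v')): buffer="shccvfccvs" (len 10), cursors c1@5 c2@9, authorship ..111.222.
After op 4 (delete): buffer="shccfccs" (len 8), cursors c1@4 c2@7, authorship ..11.22.
After op 5 (move_right): buffer="shccfccs" (len 8), cursors c1@5 c2@8, authorship ..11.22.
After op 6 (insert('i')): buffer="shccficcsi" (len 10), cursors c1@6 c2@10, authorship ..11.122.2
After op 7 (delete): buffer="shccfccs" (len 8), cursors c1@5 c2@8, authorship ..11.22.
After op 8 (insert('e')): buffer="shccfeccse" (len 10), cursors c1@6 c2@10, authorship ..11.122.2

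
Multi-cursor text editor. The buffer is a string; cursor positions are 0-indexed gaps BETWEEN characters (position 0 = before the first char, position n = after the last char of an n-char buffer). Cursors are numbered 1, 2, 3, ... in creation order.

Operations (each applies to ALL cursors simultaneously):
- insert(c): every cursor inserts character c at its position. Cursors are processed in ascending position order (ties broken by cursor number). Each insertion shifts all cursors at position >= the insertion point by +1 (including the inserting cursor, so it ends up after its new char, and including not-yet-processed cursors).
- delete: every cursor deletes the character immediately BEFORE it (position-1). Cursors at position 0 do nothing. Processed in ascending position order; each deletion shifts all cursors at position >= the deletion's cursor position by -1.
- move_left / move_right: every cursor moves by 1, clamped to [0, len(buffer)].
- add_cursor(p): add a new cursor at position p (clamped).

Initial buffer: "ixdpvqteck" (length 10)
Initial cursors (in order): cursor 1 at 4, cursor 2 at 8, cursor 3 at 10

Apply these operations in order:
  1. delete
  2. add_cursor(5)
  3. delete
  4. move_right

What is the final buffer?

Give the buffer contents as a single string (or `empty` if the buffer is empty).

After op 1 (delete): buffer="ixdvqtc" (len 7), cursors c1@3 c2@6 c3@7, authorship .......
After op 2 (add_cursor(5)): buffer="ixdvqtc" (len 7), cursors c1@3 c4@5 c2@6 c3@7, authorship .......
After op 3 (delete): buffer="ixv" (len 3), cursors c1@2 c2@3 c3@3 c4@3, authorship ...
After op 4 (move_right): buffer="ixv" (len 3), cursors c1@3 c2@3 c3@3 c4@3, authorship ...

Answer: ixv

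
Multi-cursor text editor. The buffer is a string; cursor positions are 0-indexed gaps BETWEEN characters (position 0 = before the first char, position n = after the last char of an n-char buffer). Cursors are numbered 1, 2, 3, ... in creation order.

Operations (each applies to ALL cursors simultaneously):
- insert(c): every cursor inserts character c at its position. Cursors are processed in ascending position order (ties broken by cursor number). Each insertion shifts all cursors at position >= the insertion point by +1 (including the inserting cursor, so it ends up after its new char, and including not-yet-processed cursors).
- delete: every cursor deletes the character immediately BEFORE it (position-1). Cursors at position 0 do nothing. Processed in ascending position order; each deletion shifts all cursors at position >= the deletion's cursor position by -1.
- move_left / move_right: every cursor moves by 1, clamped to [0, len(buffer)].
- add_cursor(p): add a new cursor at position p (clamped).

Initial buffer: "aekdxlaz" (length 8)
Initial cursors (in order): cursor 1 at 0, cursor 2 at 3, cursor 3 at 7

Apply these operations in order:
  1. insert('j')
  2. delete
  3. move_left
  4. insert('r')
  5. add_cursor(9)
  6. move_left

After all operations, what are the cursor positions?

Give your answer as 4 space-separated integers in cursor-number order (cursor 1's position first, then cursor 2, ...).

After op 1 (insert('j')): buffer="jaekjdxlajz" (len 11), cursors c1@1 c2@5 c3@10, authorship 1...2....3.
After op 2 (delete): buffer="aekdxlaz" (len 8), cursors c1@0 c2@3 c3@7, authorship ........
After op 3 (move_left): buffer="aekdxlaz" (len 8), cursors c1@0 c2@2 c3@6, authorship ........
After op 4 (insert('r')): buffer="raerkdxlraz" (len 11), cursors c1@1 c2@4 c3@9, authorship 1..2....3..
After op 5 (add_cursor(9)): buffer="raerkdxlraz" (len 11), cursors c1@1 c2@4 c3@9 c4@9, authorship 1..2....3..
After op 6 (move_left): buffer="raerkdxlraz" (len 11), cursors c1@0 c2@3 c3@8 c4@8, authorship 1..2....3..

Answer: 0 3 8 8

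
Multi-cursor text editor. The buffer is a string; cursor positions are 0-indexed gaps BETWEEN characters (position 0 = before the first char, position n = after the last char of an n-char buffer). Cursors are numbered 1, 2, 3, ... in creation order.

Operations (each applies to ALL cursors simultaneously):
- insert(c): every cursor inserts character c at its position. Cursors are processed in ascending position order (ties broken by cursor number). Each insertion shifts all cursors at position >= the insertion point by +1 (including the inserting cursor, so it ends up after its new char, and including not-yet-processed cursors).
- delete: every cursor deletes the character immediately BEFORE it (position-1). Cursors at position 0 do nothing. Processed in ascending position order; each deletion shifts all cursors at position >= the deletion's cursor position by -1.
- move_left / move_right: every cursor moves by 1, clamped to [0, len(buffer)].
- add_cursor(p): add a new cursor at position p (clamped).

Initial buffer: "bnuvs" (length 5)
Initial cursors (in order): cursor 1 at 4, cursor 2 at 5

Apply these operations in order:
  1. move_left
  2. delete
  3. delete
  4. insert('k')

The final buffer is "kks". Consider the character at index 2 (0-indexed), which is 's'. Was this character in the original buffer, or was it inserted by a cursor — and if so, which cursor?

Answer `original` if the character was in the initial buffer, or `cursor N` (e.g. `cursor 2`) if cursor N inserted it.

Answer: original

Derivation:
After op 1 (move_left): buffer="bnuvs" (len 5), cursors c1@3 c2@4, authorship .....
After op 2 (delete): buffer="bns" (len 3), cursors c1@2 c2@2, authorship ...
After op 3 (delete): buffer="s" (len 1), cursors c1@0 c2@0, authorship .
After op 4 (insert('k')): buffer="kks" (len 3), cursors c1@2 c2@2, authorship 12.
Authorship (.=original, N=cursor N): 1 2 .
Index 2: author = original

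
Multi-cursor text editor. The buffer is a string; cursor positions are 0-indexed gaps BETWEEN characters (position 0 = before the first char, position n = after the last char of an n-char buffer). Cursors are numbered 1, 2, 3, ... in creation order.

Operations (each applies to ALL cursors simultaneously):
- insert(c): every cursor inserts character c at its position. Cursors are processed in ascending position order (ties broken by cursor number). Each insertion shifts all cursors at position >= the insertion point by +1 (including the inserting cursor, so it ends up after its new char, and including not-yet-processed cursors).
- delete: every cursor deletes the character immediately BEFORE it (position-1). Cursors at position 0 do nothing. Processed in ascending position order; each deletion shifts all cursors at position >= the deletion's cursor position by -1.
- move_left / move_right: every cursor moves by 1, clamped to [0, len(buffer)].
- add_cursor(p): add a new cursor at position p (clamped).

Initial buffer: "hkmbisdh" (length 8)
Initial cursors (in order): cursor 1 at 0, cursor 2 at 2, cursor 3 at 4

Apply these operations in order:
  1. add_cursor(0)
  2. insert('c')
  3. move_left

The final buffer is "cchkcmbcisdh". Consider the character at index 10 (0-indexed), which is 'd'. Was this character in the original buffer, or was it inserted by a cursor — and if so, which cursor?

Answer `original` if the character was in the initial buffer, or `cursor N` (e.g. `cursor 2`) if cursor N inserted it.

After op 1 (add_cursor(0)): buffer="hkmbisdh" (len 8), cursors c1@0 c4@0 c2@2 c3@4, authorship ........
After op 2 (insert('c')): buffer="cchkcmbcisdh" (len 12), cursors c1@2 c4@2 c2@5 c3@8, authorship 14..2..3....
After op 3 (move_left): buffer="cchkcmbcisdh" (len 12), cursors c1@1 c4@1 c2@4 c3@7, authorship 14..2..3....
Authorship (.=original, N=cursor N): 1 4 . . 2 . . 3 . . . .
Index 10: author = original

Answer: original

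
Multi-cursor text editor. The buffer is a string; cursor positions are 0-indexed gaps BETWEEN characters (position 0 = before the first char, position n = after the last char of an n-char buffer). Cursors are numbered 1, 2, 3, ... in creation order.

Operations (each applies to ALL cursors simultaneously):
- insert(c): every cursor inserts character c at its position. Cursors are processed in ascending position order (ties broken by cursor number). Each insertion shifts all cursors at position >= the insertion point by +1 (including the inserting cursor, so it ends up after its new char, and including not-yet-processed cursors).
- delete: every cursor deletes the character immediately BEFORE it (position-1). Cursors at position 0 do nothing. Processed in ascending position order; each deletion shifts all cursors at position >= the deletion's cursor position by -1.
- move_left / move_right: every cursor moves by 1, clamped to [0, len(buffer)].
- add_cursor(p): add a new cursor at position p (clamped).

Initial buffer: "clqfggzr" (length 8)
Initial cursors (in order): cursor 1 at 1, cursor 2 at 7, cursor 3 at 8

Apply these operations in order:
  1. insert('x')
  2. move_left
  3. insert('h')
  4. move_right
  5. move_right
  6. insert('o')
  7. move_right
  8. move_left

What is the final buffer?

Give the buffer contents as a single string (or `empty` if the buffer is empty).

After op 1 (insert('x')): buffer="cxlqfggzxrx" (len 11), cursors c1@2 c2@9 c3@11, authorship .1......2.3
After op 2 (move_left): buffer="cxlqfggzxrx" (len 11), cursors c1@1 c2@8 c3@10, authorship .1......2.3
After op 3 (insert('h')): buffer="chxlqfggzhxrhx" (len 14), cursors c1@2 c2@10 c3@13, authorship .11......22.33
After op 4 (move_right): buffer="chxlqfggzhxrhx" (len 14), cursors c1@3 c2@11 c3@14, authorship .11......22.33
After op 5 (move_right): buffer="chxlqfggzhxrhx" (len 14), cursors c1@4 c2@12 c3@14, authorship .11......22.33
After op 6 (insert('o')): buffer="chxloqfggzhxrohxo" (len 17), cursors c1@5 c2@14 c3@17, authorship .11.1.....22.2333
After op 7 (move_right): buffer="chxloqfggzhxrohxo" (len 17), cursors c1@6 c2@15 c3@17, authorship .11.1.....22.2333
After op 8 (move_left): buffer="chxloqfggzhxrohxo" (len 17), cursors c1@5 c2@14 c3@16, authorship .11.1.....22.2333

Answer: chxloqfggzhxrohxo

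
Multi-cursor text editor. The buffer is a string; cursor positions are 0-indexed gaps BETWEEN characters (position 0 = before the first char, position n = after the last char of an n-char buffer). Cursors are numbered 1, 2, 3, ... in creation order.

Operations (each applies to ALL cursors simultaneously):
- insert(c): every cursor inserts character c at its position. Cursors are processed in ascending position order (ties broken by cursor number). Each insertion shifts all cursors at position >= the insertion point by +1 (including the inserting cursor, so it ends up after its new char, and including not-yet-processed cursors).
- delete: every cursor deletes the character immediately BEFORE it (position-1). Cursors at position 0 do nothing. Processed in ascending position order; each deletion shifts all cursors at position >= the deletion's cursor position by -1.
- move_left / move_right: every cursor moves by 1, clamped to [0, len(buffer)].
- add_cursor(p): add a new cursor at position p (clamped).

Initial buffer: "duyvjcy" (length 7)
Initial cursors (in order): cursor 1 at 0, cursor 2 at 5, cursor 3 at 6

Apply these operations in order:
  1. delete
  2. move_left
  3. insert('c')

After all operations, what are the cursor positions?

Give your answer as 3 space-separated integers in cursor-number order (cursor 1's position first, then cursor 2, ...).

After op 1 (delete): buffer="duyvy" (len 5), cursors c1@0 c2@4 c3@4, authorship .....
After op 2 (move_left): buffer="duyvy" (len 5), cursors c1@0 c2@3 c3@3, authorship .....
After op 3 (insert('c')): buffer="cduyccvy" (len 8), cursors c1@1 c2@6 c3@6, authorship 1...23..

Answer: 1 6 6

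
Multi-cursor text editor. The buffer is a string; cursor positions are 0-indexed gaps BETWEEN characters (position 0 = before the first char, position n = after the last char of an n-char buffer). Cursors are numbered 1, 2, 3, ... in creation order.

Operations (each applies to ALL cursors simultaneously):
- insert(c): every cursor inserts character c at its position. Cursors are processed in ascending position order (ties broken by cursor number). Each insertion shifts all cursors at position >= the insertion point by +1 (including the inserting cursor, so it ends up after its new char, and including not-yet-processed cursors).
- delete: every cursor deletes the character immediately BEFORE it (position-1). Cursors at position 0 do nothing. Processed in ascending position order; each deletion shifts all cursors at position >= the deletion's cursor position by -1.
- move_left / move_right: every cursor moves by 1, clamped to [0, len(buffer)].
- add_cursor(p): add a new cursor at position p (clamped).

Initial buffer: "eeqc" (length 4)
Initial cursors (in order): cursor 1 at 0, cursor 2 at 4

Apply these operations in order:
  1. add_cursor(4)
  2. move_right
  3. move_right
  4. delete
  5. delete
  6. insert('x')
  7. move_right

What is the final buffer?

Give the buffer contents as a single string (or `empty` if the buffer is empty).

After op 1 (add_cursor(4)): buffer="eeqc" (len 4), cursors c1@0 c2@4 c3@4, authorship ....
After op 2 (move_right): buffer="eeqc" (len 4), cursors c1@1 c2@4 c3@4, authorship ....
After op 3 (move_right): buffer="eeqc" (len 4), cursors c1@2 c2@4 c3@4, authorship ....
After op 4 (delete): buffer="e" (len 1), cursors c1@1 c2@1 c3@1, authorship .
After op 5 (delete): buffer="" (len 0), cursors c1@0 c2@0 c3@0, authorship 
After op 6 (insert('x')): buffer="xxx" (len 3), cursors c1@3 c2@3 c3@3, authorship 123
After op 7 (move_right): buffer="xxx" (len 3), cursors c1@3 c2@3 c3@3, authorship 123

Answer: xxx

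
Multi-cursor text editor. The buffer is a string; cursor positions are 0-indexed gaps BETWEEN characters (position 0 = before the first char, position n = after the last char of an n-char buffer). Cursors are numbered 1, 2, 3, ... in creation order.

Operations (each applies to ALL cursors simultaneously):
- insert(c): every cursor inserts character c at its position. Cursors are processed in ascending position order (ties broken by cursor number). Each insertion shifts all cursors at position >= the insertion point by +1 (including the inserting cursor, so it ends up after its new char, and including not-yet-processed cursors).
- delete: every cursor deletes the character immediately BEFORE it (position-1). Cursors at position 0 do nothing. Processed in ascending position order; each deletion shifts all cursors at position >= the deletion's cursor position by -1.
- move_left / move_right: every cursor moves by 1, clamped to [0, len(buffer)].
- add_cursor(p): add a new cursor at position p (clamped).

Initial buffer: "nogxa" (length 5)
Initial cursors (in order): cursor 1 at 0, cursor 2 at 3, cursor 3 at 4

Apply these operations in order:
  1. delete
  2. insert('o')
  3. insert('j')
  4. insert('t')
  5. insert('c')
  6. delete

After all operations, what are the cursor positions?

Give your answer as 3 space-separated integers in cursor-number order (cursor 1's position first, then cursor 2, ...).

After op 1 (delete): buffer="noa" (len 3), cursors c1@0 c2@2 c3@2, authorship ...
After op 2 (insert('o')): buffer="onoooa" (len 6), cursors c1@1 c2@5 c3@5, authorship 1..23.
After op 3 (insert('j')): buffer="ojnooojja" (len 9), cursors c1@2 c2@8 c3@8, authorship 11..2323.
After op 4 (insert('t')): buffer="ojtnooojjtta" (len 12), cursors c1@3 c2@11 c3@11, authorship 111..232323.
After op 5 (insert('c')): buffer="ojtcnooojjttcca" (len 15), cursors c1@4 c2@14 c3@14, authorship 1111..23232323.
After op 6 (delete): buffer="ojtnooojjtta" (len 12), cursors c1@3 c2@11 c3@11, authorship 111..232323.

Answer: 3 11 11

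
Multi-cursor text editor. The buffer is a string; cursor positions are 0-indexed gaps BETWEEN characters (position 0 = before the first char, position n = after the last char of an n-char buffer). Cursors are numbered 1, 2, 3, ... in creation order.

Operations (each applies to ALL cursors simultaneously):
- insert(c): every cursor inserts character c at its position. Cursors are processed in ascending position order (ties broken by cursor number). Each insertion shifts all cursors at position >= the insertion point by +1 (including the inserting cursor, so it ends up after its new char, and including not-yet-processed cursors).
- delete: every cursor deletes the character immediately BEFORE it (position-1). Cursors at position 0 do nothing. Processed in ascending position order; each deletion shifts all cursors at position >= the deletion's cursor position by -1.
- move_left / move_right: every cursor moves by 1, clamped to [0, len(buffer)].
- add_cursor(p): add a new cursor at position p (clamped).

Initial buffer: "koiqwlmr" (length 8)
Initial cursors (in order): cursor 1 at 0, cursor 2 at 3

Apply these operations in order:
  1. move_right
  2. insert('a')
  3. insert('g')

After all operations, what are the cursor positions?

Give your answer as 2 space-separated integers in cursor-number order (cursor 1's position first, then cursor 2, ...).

Answer: 3 8

Derivation:
After op 1 (move_right): buffer="koiqwlmr" (len 8), cursors c1@1 c2@4, authorship ........
After op 2 (insert('a')): buffer="kaoiqawlmr" (len 10), cursors c1@2 c2@6, authorship .1...2....
After op 3 (insert('g')): buffer="kagoiqagwlmr" (len 12), cursors c1@3 c2@8, authorship .11...22....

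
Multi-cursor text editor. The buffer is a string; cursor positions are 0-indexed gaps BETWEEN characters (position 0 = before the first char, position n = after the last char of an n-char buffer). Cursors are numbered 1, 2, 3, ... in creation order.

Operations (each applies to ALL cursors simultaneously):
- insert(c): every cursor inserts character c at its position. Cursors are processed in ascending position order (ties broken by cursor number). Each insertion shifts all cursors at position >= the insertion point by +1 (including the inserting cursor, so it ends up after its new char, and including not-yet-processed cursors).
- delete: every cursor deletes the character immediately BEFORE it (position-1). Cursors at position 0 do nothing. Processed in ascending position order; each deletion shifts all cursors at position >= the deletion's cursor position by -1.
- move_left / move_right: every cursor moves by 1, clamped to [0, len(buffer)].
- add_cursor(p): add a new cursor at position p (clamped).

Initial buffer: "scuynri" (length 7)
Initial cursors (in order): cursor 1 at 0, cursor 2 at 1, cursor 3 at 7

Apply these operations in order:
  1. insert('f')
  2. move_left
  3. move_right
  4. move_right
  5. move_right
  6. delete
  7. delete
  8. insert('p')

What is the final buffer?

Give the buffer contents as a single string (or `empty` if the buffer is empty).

Answer: fppynrp

Derivation:
After op 1 (insert('f')): buffer="fsfcuynrif" (len 10), cursors c1@1 c2@3 c3@10, authorship 1.2......3
After op 2 (move_left): buffer="fsfcuynrif" (len 10), cursors c1@0 c2@2 c3@9, authorship 1.2......3
After op 3 (move_right): buffer="fsfcuynrif" (len 10), cursors c1@1 c2@3 c3@10, authorship 1.2......3
After op 4 (move_right): buffer="fsfcuynrif" (len 10), cursors c1@2 c2@4 c3@10, authorship 1.2......3
After op 5 (move_right): buffer="fsfcuynrif" (len 10), cursors c1@3 c2@5 c3@10, authorship 1.2......3
After op 6 (delete): buffer="fscynri" (len 7), cursors c1@2 c2@3 c3@7, authorship 1......
After op 7 (delete): buffer="fynr" (len 4), cursors c1@1 c2@1 c3@4, authorship 1...
After op 8 (insert('p')): buffer="fppynrp" (len 7), cursors c1@3 c2@3 c3@7, authorship 112...3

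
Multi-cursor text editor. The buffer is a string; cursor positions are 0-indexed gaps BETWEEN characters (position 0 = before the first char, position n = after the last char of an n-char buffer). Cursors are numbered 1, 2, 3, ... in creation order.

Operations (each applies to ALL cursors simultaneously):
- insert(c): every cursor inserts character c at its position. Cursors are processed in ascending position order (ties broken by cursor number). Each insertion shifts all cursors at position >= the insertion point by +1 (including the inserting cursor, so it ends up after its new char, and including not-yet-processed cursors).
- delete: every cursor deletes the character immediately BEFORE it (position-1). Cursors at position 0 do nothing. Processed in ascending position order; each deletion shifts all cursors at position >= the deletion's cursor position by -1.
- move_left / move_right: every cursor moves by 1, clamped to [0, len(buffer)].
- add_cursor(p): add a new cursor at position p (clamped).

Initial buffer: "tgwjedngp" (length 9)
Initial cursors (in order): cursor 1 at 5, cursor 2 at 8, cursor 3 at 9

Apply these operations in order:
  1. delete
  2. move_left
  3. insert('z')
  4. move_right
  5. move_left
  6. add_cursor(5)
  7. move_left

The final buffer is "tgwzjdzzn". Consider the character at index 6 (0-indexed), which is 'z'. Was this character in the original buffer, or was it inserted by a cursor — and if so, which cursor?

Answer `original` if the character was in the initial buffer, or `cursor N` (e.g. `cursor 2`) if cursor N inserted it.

After op 1 (delete): buffer="tgwjdn" (len 6), cursors c1@4 c2@6 c3@6, authorship ......
After op 2 (move_left): buffer="tgwjdn" (len 6), cursors c1@3 c2@5 c3@5, authorship ......
After op 3 (insert('z')): buffer="tgwzjdzzn" (len 9), cursors c1@4 c2@8 c3@8, authorship ...1..23.
After op 4 (move_right): buffer="tgwzjdzzn" (len 9), cursors c1@5 c2@9 c3@9, authorship ...1..23.
After op 5 (move_left): buffer="tgwzjdzzn" (len 9), cursors c1@4 c2@8 c3@8, authorship ...1..23.
After op 6 (add_cursor(5)): buffer="tgwzjdzzn" (len 9), cursors c1@4 c4@5 c2@8 c3@8, authorship ...1..23.
After op 7 (move_left): buffer="tgwzjdzzn" (len 9), cursors c1@3 c4@4 c2@7 c3@7, authorship ...1..23.
Authorship (.=original, N=cursor N): . . . 1 . . 2 3 .
Index 6: author = 2

Answer: cursor 2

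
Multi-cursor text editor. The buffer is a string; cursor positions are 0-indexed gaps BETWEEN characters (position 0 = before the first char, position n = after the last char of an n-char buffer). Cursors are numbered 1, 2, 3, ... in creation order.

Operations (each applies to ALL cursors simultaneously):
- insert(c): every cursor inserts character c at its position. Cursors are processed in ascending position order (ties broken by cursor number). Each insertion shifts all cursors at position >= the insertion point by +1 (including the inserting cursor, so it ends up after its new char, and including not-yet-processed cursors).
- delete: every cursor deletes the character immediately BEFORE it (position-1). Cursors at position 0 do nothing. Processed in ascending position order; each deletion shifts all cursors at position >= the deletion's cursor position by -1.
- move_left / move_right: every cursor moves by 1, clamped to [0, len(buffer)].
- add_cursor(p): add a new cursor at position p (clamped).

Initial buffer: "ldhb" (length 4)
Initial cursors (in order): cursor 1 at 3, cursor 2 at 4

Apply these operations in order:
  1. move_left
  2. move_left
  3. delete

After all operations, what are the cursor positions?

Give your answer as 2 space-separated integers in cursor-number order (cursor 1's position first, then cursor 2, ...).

Answer: 0 0

Derivation:
After op 1 (move_left): buffer="ldhb" (len 4), cursors c1@2 c2@3, authorship ....
After op 2 (move_left): buffer="ldhb" (len 4), cursors c1@1 c2@2, authorship ....
After op 3 (delete): buffer="hb" (len 2), cursors c1@0 c2@0, authorship ..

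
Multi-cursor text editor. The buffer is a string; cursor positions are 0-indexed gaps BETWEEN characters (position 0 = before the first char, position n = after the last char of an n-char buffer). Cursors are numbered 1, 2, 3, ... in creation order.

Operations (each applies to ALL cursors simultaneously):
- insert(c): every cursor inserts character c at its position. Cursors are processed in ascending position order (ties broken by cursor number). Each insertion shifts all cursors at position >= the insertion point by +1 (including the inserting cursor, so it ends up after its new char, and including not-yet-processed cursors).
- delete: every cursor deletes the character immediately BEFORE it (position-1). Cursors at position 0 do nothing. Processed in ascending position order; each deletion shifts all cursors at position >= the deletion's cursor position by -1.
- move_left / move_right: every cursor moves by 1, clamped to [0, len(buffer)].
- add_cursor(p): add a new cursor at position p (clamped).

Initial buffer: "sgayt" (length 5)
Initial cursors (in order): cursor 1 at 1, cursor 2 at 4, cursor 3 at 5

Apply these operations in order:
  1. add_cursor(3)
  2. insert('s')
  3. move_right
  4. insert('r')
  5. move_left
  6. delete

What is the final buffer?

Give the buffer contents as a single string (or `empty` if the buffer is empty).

Answer: ssrasrsrr

Derivation:
After op 1 (add_cursor(3)): buffer="sgayt" (len 5), cursors c1@1 c4@3 c2@4 c3@5, authorship .....
After op 2 (insert('s')): buffer="ssgasysts" (len 9), cursors c1@2 c4@5 c2@7 c3@9, authorship .1..4.2.3
After op 3 (move_right): buffer="ssgasysts" (len 9), cursors c1@3 c4@6 c2@8 c3@9, authorship .1..4.2.3
After op 4 (insert('r')): buffer="ssgrasyrstrsr" (len 13), cursors c1@4 c4@8 c2@11 c3@13, authorship .1.1.4.42.233
After op 5 (move_left): buffer="ssgrasyrstrsr" (len 13), cursors c1@3 c4@7 c2@10 c3@12, authorship .1.1.4.42.233
After op 6 (delete): buffer="ssrasrsrr" (len 9), cursors c1@2 c4@5 c2@7 c3@8, authorship .11.44223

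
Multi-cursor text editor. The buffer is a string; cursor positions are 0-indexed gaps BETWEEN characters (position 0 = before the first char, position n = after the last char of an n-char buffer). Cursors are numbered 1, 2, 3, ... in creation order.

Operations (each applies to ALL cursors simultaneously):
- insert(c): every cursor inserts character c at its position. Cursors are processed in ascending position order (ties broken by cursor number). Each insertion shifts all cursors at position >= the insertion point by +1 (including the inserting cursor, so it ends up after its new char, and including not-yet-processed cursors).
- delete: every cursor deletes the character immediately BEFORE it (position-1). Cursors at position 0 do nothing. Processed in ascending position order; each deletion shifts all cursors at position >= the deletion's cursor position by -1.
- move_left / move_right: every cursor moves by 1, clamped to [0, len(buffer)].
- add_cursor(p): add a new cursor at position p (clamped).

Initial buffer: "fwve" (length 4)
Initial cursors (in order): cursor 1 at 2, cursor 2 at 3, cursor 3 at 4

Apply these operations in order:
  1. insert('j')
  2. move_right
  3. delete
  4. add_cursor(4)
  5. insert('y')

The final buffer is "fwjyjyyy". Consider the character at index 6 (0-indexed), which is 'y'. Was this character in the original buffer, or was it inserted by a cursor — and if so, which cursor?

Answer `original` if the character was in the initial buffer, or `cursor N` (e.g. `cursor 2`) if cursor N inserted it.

After op 1 (insert('j')): buffer="fwjvjej" (len 7), cursors c1@3 c2@5 c3@7, authorship ..1.2.3
After op 2 (move_right): buffer="fwjvjej" (len 7), cursors c1@4 c2@6 c3@7, authorship ..1.2.3
After op 3 (delete): buffer="fwjj" (len 4), cursors c1@3 c2@4 c3@4, authorship ..12
After op 4 (add_cursor(4)): buffer="fwjj" (len 4), cursors c1@3 c2@4 c3@4 c4@4, authorship ..12
After op 5 (insert('y')): buffer="fwjyjyyy" (len 8), cursors c1@4 c2@8 c3@8 c4@8, authorship ..112234
Authorship (.=original, N=cursor N): . . 1 1 2 2 3 4
Index 6: author = 3

Answer: cursor 3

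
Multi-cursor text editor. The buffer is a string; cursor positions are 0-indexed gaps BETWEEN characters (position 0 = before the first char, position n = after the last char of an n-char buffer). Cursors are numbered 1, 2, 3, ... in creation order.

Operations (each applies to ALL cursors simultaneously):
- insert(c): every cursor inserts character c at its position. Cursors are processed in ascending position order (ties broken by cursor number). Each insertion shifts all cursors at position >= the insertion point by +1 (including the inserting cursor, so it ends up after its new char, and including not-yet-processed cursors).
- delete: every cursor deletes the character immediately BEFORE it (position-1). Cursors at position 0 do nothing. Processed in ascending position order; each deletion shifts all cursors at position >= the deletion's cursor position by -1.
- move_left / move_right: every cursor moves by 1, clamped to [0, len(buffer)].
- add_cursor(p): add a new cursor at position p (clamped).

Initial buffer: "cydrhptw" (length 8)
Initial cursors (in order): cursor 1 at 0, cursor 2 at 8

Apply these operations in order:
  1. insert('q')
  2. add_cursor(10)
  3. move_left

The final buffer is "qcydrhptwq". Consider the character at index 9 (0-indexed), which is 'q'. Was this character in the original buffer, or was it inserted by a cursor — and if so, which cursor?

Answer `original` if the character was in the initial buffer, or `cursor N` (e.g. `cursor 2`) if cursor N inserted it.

After op 1 (insert('q')): buffer="qcydrhptwq" (len 10), cursors c1@1 c2@10, authorship 1........2
After op 2 (add_cursor(10)): buffer="qcydrhptwq" (len 10), cursors c1@1 c2@10 c3@10, authorship 1........2
After op 3 (move_left): buffer="qcydrhptwq" (len 10), cursors c1@0 c2@9 c3@9, authorship 1........2
Authorship (.=original, N=cursor N): 1 . . . . . . . . 2
Index 9: author = 2

Answer: cursor 2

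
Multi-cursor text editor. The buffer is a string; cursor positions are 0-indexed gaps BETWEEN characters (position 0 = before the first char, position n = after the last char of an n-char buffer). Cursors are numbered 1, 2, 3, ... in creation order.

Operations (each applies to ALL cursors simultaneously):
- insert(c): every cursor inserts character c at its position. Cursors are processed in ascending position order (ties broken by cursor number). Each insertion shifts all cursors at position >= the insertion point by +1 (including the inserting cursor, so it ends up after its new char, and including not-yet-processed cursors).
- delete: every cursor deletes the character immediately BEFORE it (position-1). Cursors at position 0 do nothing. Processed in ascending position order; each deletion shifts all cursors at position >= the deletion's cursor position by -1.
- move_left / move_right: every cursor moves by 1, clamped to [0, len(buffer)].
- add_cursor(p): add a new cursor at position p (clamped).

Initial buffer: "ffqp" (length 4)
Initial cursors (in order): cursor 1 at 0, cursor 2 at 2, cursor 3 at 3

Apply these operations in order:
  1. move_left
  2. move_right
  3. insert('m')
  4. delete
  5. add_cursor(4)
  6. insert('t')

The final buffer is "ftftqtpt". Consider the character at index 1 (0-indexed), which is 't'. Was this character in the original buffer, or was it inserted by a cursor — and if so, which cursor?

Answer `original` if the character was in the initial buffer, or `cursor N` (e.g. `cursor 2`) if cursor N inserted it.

After op 1 (move_left): buffer="ffqp" (len 4), cursors c1@0 c2@1 c3@2, authorship ....
After op 2 (move_right): buffer="ffqp" (len 4), cursors c1@1 c2@2 c3@3, authorship ....
After op 3 (insert('m')): buffer="fmfmqmp" (len 7), cursors c1@2 c2@4 c3@6, authorship .1.2.3.
After op 4 (delete): buffer="ffqp" (len 4), cursors c1@1 c2@2 c3@3, authorship ....
After op 5 (add_cursor(4)): buffer="ffqp" (len 4), cursors c1@1 c2@2 c3@3 c4@4, authorship ....
After op 6 (insert('t')): buffer="ftftqtpt" (len 8), cursors c1@2 c2@4 c3@6 c4@8, authorship .1.2.3.4
Authorship (.=original, N=cursor N): . 1 . 2 . 3 . 4
Index 1: author = 1

Answer: cursor 1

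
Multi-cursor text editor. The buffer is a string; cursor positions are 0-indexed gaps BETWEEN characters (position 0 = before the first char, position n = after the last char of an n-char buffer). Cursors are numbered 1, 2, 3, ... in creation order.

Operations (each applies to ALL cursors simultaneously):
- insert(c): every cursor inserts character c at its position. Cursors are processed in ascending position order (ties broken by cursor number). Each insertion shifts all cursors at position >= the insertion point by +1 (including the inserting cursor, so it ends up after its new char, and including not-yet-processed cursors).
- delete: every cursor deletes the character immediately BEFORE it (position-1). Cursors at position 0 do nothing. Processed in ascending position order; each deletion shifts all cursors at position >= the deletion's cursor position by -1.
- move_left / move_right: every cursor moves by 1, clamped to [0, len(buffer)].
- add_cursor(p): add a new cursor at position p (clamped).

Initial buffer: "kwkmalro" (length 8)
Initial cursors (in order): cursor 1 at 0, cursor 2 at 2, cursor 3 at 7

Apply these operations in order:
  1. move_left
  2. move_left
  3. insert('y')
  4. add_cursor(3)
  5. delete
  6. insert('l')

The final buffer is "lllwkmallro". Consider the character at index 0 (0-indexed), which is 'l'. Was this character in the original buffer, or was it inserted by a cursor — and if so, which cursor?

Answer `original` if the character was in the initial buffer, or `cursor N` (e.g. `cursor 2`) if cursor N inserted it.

Answer: cursor 1

Derivation:
After op 1 (move_left): buffer="kwkmalro" (len 8), cursors c1@0 c2@1 c3@6, authorship ........
After op 2 (move_left): buffer="kwkmalro" (len 8), cursors c1@0 c2@0 c3@5, authorship ........
After op 3 (insert('y')): buffer="yykwkmaylro" (len 11), cursors c1@2 c2@2 c3@8, authorship 12.....3...
After op 4 (add_cursor(3)): buffer="yykwkmaylro" (len 11), cursors c1@2 c2@2 c4@3 c3@8, authorship 12.....3...
After op 5 (delete): buffer="wkmalro" (len 7), cursors c1@0 c2@0 c4@0 c3@4, authorship .......
After op 6 (insert('l')): buffer="lllwkmallro" (len 11), cursors c1@3 c2@3 c4@3 c3@8, authorship 124....3...
Authorship (.=original, N=cursor N): 1 2 4 . . . . 3 . . .
Index 0: author = 1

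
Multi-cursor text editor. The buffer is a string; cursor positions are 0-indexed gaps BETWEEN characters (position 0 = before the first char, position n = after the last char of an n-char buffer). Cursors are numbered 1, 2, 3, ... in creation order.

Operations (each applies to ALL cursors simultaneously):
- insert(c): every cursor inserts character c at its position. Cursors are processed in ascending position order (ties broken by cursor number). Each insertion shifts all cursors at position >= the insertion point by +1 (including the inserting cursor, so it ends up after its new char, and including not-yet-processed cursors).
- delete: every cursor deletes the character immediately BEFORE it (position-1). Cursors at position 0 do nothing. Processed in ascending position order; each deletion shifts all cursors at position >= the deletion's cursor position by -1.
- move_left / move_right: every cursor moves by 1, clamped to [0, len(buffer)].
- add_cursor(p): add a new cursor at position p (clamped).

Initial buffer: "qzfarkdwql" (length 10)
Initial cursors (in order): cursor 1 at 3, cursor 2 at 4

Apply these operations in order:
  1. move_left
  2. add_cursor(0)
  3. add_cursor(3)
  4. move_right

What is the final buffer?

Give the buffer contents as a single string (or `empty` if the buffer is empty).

After op 1 (move_left): buffer="qzfarkdwql" (len 10), cursors c1@2 c2@3, authorship ..........
After op 2 (add_cursor(0)): buffer="qzfarkdwql" (len 10), cursors c3@0 c1@2 c2@3, authorship ..........
After op 3 (add_cursor(3)): buffer="qzfarkdwql" (len 10), cursors c3@0 c1@2 c2@3 c4@3, authorship ..........
After op 4 (move_right): buffer="qzfarkdwql" (len 10), cursors c3@1 c1@3 c2@4 c4@4, authorship ..........

Answer: qzfarkdwql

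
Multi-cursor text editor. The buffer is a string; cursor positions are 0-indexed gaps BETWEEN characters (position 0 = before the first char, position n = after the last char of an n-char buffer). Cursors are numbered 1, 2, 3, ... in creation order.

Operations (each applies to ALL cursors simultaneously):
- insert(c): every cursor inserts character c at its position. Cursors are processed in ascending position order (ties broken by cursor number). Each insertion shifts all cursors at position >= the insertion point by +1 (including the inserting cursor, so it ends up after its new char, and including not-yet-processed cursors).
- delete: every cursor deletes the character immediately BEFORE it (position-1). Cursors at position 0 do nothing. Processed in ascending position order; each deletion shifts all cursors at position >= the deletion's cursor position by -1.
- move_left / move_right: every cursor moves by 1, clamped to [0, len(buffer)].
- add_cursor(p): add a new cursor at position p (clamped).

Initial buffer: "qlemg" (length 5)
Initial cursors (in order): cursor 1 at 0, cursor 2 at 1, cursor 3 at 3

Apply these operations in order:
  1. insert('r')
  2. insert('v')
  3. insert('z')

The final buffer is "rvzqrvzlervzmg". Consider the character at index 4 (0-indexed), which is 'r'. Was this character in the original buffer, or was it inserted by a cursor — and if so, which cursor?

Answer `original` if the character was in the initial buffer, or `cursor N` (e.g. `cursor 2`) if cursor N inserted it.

After op 1 (insert('r')): buffer="rqrlermg" (len 8), cursors c1@1 c2@3 c3@6, authorship 1.2..3..
After op 2 (insert('v')): buffer="rvqrvlervmg" (len 11), cursors c1@2 c2@5 c3@9, authorship 11.22..33..
After op 3 (insert('z')): buffer="rvzqrvzlervzmg" (len 14), cursors c1@3 c2@7 c3@12, authorship 111.222..333..
Authorship (.=original, N=cursor N): 1 1 1 . 2 2 2 . . 3 3 3 . .
Index 4: author = 2

Answer: cursor 2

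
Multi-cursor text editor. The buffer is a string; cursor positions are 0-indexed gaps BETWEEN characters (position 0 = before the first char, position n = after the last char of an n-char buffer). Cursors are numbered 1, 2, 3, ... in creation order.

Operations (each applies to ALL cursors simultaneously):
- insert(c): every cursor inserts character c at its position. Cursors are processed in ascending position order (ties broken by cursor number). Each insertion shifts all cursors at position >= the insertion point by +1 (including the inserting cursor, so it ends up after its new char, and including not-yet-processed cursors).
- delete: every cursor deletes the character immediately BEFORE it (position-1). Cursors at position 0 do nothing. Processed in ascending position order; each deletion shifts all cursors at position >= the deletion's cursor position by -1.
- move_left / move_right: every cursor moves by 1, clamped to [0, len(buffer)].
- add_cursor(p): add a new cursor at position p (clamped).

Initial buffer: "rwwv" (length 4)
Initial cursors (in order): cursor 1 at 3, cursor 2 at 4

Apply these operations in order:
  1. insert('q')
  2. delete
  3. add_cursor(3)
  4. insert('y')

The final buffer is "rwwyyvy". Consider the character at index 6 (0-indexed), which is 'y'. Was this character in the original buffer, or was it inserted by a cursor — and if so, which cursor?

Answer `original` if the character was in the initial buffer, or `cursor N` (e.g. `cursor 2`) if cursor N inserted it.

After op 1 (insert('q')): buffer="rwwqvq" (len 6), cursors c1@4 c2@6, authorship ...1.2
After op 2 (delete): buffer="rwwv" (len 4), cursors c1@3 c2@4, authorship ....
After op 3 (add_cursor(3)): buffer="rwwv" (len 4), cursors c1@3 c3@3 c2@4, authorship ....
After op 4 (insert('y')): buffer="rwwyyvy" (len 7), cursors c1@5 c3@5 c2@7, authorship ...13.2
Authorship (.=original, N=cursor N): . . . 1 3 . 2
Index 6: author = 2

Answer: cursor 2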